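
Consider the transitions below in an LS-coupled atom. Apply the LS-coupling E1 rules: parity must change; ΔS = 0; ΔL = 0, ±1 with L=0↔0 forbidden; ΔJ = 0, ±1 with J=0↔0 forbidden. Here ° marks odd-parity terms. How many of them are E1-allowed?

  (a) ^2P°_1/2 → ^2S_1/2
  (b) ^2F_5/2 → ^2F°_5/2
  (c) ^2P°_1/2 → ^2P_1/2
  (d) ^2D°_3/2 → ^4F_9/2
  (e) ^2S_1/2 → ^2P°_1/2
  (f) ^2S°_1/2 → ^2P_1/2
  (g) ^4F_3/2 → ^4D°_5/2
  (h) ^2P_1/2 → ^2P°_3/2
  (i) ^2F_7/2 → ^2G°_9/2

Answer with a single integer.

8

(a) allowed
(b) allowed
(c) allowed
(d) forbidden (ΔS, ΔJ fail)
(e) allowed
(f) allowed
(g) allowed
(h) allowed
(i) allowed
Total allowed: 8 of 9.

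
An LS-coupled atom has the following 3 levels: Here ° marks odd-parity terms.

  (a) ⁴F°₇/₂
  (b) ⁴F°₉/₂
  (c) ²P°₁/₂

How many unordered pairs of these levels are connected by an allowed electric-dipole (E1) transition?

0

(a)–(b): forbidden (parity).
(a)–(c): forbidden (parity, ΔS, ΔL, ΔJ).
(b)–(c): forbidden (parity, ΔS, ΔL, ΔJ).
Allowed pairs: 0 of 3.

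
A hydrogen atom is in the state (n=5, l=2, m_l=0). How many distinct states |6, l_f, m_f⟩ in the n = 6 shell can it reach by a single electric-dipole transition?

E1 requires Δl = ±1, so l_f ∈ {1, 3}; with 0 ≤ l_f ≤ n_f−1 = 5, the allowed l_f values are {1, 3}.
For l_f = 1: m_f ∈ {m_i−1, m_i, m_i+1} ∩ [−1, 1] = {-1, 0, 1} → 3 states.
For l_f = 3: m_f ∈ {m_i−1, m_i, m_i+1} ∩ [−3, 3] = {-1, 0, 1} → 3 states.
Total: 6.

6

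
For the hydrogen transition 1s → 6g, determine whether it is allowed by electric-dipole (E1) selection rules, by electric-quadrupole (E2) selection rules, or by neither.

neither

Δl = 4 − 0 = +4; l_i + l_f = 4.
E1 (Δl = ±1): not satisfied.
E2 (Δl = 0,±2, l_i+l_f ≥ 2): not satisfied.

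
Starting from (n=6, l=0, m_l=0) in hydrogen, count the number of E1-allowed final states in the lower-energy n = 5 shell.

3

E1 requires Δl = ±1, so l_f ∈ {-1, 1}; with 0 ≤ l_f ≤ n_f−1 = 4, the allowed l_f values are {1}.
For l_f = 1: m_f ∈ {m_i−1, m_i, m_i+1} ∩ [−1, 1] = {-1, 0, 1} → 3 states.
Total: 3.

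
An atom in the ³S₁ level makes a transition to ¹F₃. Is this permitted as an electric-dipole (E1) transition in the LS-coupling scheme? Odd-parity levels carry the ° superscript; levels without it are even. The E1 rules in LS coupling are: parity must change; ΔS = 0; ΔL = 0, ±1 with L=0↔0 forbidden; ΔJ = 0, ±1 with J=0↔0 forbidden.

forbidden

Reading off the term symbols: S 1→0, L 0→3, J 1→3, parity even→even.
Parity must change: even → even — fails.
ΔS = 0: S: 1 → 0 — fails.
ΔL = 0, ±1 (not L=0↔0): L: 0 → 3, ΔL = +3 — fails.
ΔJ = 0, ±1 (not J=0↔0): J: 1 → 3, ΔJ = +2 — fails.
Rule(s) violated: parity, ΔS, ΔL, ΔJ.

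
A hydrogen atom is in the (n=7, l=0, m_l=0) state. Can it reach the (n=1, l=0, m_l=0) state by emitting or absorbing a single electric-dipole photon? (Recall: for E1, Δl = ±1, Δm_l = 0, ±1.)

Initial l = 0, final l = 0, so Δl = +0. E1 requires Δl = ±1: violated.
m_l: 0 → 0 (Δm_l = +0). |Δm_l| ≤ 1 satisfied.
The transition is electric-dipole forbidden.

forbidden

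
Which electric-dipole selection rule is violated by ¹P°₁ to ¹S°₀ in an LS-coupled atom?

Initial level: S=0, L=1, J=1, parity odd. Final level: S=0, L=0, J=0, parity odd.
Parity must change: odd → odd — ✗.
ΔS = 0: S: 0 → 0 — ✓.
ΔL = 0, ±1 (not L=0↔0): L: 1 → 0, ΔL = -1 — ✓.
ΔJ = 0, ±1 (not J=0↔0): J: 1 → 0, ΔJ = -1 — ✓.

parity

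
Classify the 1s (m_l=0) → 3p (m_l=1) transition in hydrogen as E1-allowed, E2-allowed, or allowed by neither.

Δl = 1 − 0 = +1; l_i + l_f = 1.
Δm_l = +1.
E1 (Δl = ±1, |Δm_l| ≤ 1): satisfied.
E2 (Δl = 0,±2, l_i+l_f ≥ 2, |Δm_l| ≤ 2): not satisfied.

E1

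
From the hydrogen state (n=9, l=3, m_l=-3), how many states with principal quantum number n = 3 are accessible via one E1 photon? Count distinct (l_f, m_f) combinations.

E1 requires Δl = ±1, so l_f ∈ {2, 4}; with 0 ≤ l_f ≤ n_f−1 = 2, the allowed l_f values are {2}.
For l_f = 2: m_f ∈ {m_i−1, m_i, m_i+1} ∩ [−2, 2] = {-2} → 1 state.
Total: 1.

1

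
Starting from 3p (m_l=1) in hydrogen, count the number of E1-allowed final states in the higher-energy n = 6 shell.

4

E1 requires Δl = ±1, so l_f ∈ {0, 2}; with 0 ≤ l_f ≤ n_f−1 = 5, the allowed l_f values are {0, 2}.
For l_f = 0: m_f ∈ {m_i−1, m_i, m_i+1} ∩ [−0, 0] = {0} → 1 state.
For l_f = 2: m_f ∈ {m_i−1, m_i, m_i+1} ∩ [−2, 2] = {0, 1, 2} → 3 states.
Total: 4.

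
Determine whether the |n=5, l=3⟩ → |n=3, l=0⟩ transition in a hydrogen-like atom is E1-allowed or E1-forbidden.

Δl = 0 − 3 = -3; the E1 rule Δl = ±1 is violated.
The transition is electric-dipole forbidden.

forbidden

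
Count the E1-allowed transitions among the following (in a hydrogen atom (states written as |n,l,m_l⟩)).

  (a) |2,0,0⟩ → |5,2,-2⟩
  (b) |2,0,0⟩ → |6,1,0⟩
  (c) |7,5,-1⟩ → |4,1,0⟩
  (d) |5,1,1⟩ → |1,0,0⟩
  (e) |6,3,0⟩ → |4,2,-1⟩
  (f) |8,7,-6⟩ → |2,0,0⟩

3

(a) forbidden — Δl = +2 (E1 requires Δl = ±1); Δm_l = -2 (E1 requires Δm_l = 0, ±1)
(b) allowed
(c) forbidden — Δl = -4 (E1 requires Δl = ±1)
(d) allowed
(e) allowed
(f) forbidden — Δl = -7 (E1 requires Δl = ±1); Δm_l = +6 (E1 requires Δm_l = 0, ±1)
Total allowed: 3 of 6.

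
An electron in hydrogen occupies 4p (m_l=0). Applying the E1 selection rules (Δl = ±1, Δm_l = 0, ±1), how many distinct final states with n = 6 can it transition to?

E1 requires Δl = ±1, so l_f ∈ {0, 2}; with 0 ≤ l_f ≤ n_f−1 = 5, the allowed l_f values are {0, 2}.
For l_f = 0: m_f ∈ {m_i−1, m_i, m_i+1} ∩ [−0, 0] = {0} → 1 state.
For l_f = 2: m_f ∈ {m_i−1, m_i, m_i+1} ∩ [−2, 2] = {-1, 0, 1} → 3 states.
Total: 4.

4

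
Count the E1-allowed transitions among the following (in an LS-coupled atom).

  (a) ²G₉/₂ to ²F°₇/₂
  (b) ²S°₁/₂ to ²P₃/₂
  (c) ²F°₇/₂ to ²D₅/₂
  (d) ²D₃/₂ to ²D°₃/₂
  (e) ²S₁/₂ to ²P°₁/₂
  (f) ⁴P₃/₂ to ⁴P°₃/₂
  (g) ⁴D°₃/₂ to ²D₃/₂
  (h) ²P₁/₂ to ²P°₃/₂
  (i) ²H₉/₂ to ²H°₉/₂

8

(a) allowed
(b) allowed
(c) allowed
(d) allowed
(e) allowed
(f) allowed
(g) forbidden (ΔS fails)
(h) allowed
(i) allowed
Total allowed: 8 of 9.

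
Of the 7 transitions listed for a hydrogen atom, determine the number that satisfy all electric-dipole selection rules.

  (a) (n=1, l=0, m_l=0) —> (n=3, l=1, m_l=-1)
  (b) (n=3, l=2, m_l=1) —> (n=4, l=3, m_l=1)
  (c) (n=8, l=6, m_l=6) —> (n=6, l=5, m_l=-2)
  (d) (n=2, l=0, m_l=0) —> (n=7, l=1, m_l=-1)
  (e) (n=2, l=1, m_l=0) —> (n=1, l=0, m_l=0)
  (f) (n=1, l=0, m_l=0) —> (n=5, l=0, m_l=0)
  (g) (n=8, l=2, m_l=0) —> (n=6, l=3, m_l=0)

(a) allowed
(b) allowed
(c) forbidden — Δm_l = -8 (E1 requires Δm_l = 0, ±1)
(d) allowed
(e) allowed
(f) forbidden — Δl = +0 (E1 requires Δl = ±1)
(g) allowed
Total allowed: 5 of 7.

5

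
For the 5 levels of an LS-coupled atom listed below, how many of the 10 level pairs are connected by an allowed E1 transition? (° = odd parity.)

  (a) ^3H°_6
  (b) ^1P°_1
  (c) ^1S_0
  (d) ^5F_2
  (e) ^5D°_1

2

(a)–(b): forbidden (parity, ΔS, ΔL, ΔJ).
(a)–(c): forbidden (ΔS, ΔL, ΔJ).
(a)–(d): forbidden (ΔS, ΔL, ΔJ).
(a)–(e): forbidden (parity, ΔS, ΔL, ΔJ).
(b)–(c): allowed.
(b)–(d): forbidden (ΔS, ΔL).
(b)–(e): forbidden (parity, ΔS).
(c)–(d): forbidden (parity, ΔS, ΔL, ΔJ).
(c)–(e): forbidden (ΔS, ΔL).
(d)–(e): allowed.
Allowed pairs: 2 of 10.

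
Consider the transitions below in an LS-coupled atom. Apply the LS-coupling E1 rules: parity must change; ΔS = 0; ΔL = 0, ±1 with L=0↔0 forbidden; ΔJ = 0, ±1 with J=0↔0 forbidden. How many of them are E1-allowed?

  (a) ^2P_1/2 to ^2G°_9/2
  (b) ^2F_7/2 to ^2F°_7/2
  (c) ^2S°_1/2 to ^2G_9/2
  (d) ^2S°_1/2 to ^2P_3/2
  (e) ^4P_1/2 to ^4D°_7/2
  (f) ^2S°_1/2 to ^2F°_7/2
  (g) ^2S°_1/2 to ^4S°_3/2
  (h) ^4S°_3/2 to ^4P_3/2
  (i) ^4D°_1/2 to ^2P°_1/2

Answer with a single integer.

3

(a) forbidden (ΔL, ΔJ fail)
(b) allowed
(c) forbidden (ΔL, ΔJ fail)
(d) allowed
(e) forbidden (ΔJ fails)
(f) forbidden (parity, ΔL, ΔJ fail)
(g) forbidden (parity, ΔS, ΔL fail)
(h) allowed
(i) forbidden (parity, ΔS fail)
Total allowed: 3 of 9.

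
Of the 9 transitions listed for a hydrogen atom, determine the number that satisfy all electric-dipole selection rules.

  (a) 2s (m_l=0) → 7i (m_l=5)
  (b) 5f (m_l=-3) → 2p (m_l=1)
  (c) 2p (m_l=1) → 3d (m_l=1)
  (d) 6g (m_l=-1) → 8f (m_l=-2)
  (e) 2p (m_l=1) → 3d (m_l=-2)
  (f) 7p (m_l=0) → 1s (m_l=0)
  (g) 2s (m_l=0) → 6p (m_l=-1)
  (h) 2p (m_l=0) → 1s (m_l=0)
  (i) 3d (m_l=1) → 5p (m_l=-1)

5

(a) forbidden — Δl = +6 (E1 requires Δl = ±1); Δm_l = +5 (E1 requires Δm_l = 0, ±1)
(b) forbidden — Δl = -2 (E1 requires Δl = ±1); Δm_l = +4 (E1 requires Δm_l = 0, ±1)
(c) allowed
(d) allowed
(e) forbidden — Δm_l = -3 (E1 requires Δm_l = 0, ±1)
(f) allowed
(g) allowed
(h) allowed
(i) forbidden — Δm_l = -2 (E1 requires Δm_l = 0, ±1)
Total allowed: 5 of 9.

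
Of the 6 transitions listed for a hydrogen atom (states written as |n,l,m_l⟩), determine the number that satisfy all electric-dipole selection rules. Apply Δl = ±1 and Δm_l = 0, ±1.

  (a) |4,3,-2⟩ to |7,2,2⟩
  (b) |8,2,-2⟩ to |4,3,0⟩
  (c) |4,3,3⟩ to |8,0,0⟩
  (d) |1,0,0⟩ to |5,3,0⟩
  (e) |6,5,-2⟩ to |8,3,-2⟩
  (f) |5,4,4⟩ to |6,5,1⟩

(a) forbidden — Δm_l = +4 (E1 requires Δm_l = 0, ±1)
(b) forbidden — Δm_l = +2 (E1 requires Δm_l = 0, ±1)
(c) forbidden — Δl = -3 (E1 requires Δl = ±1); Δm_l = -3 (E1 requires Δm_l = 0, ±1)
(d) forbidden — Δl = +3 (E1 requires Δl = ±1)
(e) forbidden — Δl = -2 (E1 requires Δl = ±1)
(f) forbidden — Δm_l = -3 (E1 requires Δm_l = 0, ±1)
Total allowed: 0 of 6.

0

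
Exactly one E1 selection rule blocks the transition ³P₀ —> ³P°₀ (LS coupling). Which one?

Parity must change: even → odd — ok.
ΔS = 0: S: 1 → 1 — ok.
ΔL = 0, ±1 (not L=0↔0): L: 1 → 1, ΔL = +0 — ok.
ΔJ = 0, ±1 (not J=0↔0): J: 0 → 0, ΔJ = +0 — fails.

the J=0 ↔ J=0 exclusion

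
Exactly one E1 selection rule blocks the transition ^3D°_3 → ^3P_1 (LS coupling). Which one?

the ΔJ = 0, ±1 rule

Initial level: S=1, L=2, J=3, parity odd. Final level: S=1, L=1, J=1, parity even.
Parity must change: odd → even — ok.
ΔS = 0: S: 1 → 1 — ok.
ΔL = 0, ±1 (not L=0↔0): L: 2 → 1, ΔL = -1 — ok.
ΔJ = 0, ±1 (not J=0↔0): J: 3 → 1, ΔJ = -2 — fails.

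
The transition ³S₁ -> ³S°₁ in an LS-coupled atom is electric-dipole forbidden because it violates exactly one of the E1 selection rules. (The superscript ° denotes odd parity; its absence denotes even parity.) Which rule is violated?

Parity must change: even → odd — ✓.
ΔS = 0: S: 1 → 1 — ✓.
ΔL = 0, ±1 (not L=0↔0): L: 0 → 0, ΔL = +0 — ✗.
ΔJ = 0, ±1 (not J=0↔0): J: 1 → 1, ΔJ = +0 — ✓.

the L=0 ↔ L=0 exclusion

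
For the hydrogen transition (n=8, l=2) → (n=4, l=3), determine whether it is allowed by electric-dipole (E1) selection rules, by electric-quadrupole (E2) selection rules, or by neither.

Δl = 3 − 2 = +1; l_i + l_f = 5.
E1 (Δl = ±1): satisfied.
E2 (Δl = 0,±2, l_i+l_f ≥ 2): not satisfied.

E1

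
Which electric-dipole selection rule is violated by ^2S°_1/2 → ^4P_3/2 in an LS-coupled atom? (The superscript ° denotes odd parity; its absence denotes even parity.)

the ΔS = 0 rule

ΔL = 0, ±1 (not L=0↔0): L: 0 → 1, ΔL = +1 — ok.
Parity must change: odd → even — ok.
ΔJ = 0, ±1 (not J=0↔0): J: 1/2 → 3/2, ΔJ = +1 — ok.
ΔS = 0: S: 1/2 → 3/2 — fails.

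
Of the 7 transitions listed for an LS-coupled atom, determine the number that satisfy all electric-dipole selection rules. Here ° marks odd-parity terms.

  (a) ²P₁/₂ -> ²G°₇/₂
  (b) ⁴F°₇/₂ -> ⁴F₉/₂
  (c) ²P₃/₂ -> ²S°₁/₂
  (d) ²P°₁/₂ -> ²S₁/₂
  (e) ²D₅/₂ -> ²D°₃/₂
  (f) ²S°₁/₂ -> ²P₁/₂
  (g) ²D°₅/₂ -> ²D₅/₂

6

(a) forbidden (ΔL, ΔJ fail)
(b) allowed
(c) allowed
(d) allowed
(e) allowed
(f) allowed
(g) allowed
Total allowed: 6 of 7.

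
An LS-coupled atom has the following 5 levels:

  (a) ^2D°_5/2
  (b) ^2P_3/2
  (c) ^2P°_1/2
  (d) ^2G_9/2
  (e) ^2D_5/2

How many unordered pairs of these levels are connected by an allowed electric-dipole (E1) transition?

(a)–(b): allowed.
(a)–(c): forbidden (parity, ΔJ).
(a)–(d): forbidden (ΔL, ΔJ).
(a)–(e): allowed.
(b)–(c): allowed.
(b)–(d): forbidden (parity, ΔL, ΔJ).
(b)–(e): forbidden (parity).
(c)–(d): forbidden (ΔL, ΔJ).
(c)–(e): forbidden (ΔJ).
(d)–(e): forbidden (parity, ΔL, ΔJ).
Allowed pairs: 3 of 10.

3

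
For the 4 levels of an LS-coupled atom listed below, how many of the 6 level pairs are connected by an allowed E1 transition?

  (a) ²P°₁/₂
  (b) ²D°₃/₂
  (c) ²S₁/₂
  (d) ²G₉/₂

1

(a)–(b): forbidden (parity).
(a)–(c): allowed.
(a)–(d): forbidden (ΔL, ΔJ).
(b)–(c): forbidden (ΔL).
(b)–(d): forbidden (ΔL, ΔJ).
(c)–(d): forbidden (parity, ΔL, ΔJ).
Allowed pairs: 1 of 6.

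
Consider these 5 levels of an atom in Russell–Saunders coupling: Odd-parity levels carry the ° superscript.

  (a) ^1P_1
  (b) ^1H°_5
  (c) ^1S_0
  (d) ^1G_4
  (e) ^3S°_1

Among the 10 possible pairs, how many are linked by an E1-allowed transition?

(a)–(b): forbidden (ΔL, ΔJ).
(a)–(c): forbidden (parity).
(a)–(d): forbidden (parity, ΔL, ΔJ).
(a)–(e): forbidden (ΔS).
(b)–(c): forbidden (ΔL, ΔJ).
(b)–(d): allowed.
(b)–(e): forbidden (parity, ΔS, ΔL, ΔJ).
(c)–(d): forbidden (parity, ΔL, ΔJ).
(c)–(e): forbidden (ΔS, ΔL).
(d)–(e): forbidden (ΔS, ΔL, ΔJ).
Allowed pairs: 1 of 10.

1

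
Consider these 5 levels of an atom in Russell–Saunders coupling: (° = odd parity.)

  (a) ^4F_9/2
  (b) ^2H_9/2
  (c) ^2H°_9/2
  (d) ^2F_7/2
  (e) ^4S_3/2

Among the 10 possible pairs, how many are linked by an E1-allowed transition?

1

(a)–(b): forbidden (parity, ΔS, ΔL).
(a)–(c): forbidden (ΔS, ΔL).
(a)–(d): forbidden (parity, ΔS).
(a)–(e): forbidden (parity, ΔL, ΔJ).
(b)–(c): allowed.
(b)–(d): forbidden (parity, ΔL).
(b)–(e): forbidden (parity, ΔS, ΔL, ΔJ).
(c)–(d): forbidden (ΔL).
(c)–(e): forbidden (ΔS, ΔL, ΔJ).
(d)–(e): forbidden (parity, ΔS, ΔL, ΔJ).
Allowed pairs: 1 of 10.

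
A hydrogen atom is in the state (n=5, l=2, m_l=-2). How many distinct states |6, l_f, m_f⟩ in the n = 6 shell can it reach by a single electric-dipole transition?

E1 requires Δl = ±1, so l_f ∈ {1, 3}; with 0 ≤ l_f ≤ n_f−1 = 5, the allowed l_f values are {1, 3}.
For l_f = 1: m_f ∈ {m_i−1, m_i, m_i+1} ∩ [−1, 1] = {-1} → 1 state.
For l_f = 3: m_f ∈ {m_i−1, m_i, m_i+1} ∩ [−3, 3] = {-3, -2, -1} → 3 states.
Total: 4.

4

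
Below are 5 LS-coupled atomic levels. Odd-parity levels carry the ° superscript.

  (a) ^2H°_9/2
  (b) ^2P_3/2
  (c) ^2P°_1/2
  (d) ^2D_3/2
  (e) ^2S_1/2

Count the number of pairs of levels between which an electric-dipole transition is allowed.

3

(a)–(b): forbidden (ΔL, ΔJ).
(a)–(c): forbidden (parity, ΔL, ΔJ).
(a)–(d): forbidden (ΔL, ΔJ).
(a)–(e): forbidden (ΔL, ΔJ).
(b)–(c): allowed.
(b)–(d): forbidden (parity).
(b)–(e): forbidden (parity).
(c)–(d): allowed.
(c)–(e): allowed.
(d)–(e): forbidden (parity, ΔL).
Allowed pairs: 3 of 10.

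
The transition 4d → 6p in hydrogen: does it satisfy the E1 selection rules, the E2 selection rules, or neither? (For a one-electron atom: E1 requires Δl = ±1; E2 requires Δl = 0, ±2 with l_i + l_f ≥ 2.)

Δl = 1 − 2 = -1; l_i + l_f = 3.
E1 (Δl = ±1): satisfied.
E2 (Δl = 0,±2, l_i+l_f ≥ 2): not satisfied.

E1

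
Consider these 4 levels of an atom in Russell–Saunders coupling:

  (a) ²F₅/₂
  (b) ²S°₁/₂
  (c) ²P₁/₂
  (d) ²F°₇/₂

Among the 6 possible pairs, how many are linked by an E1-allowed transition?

(a)–(b): forbidden (ΔL, ΔJ).
(a)–(c): forbidden (parity, ΔL, ΔJ).
(a)–(d): allowed.
(b)–(c): allowed.
(b)–(d): forbidden (parity, ΔL, ΔJ).
(c)–(d): forbidden (ΔL, ΔJ).
Allowed pairs: 2 of 6.

2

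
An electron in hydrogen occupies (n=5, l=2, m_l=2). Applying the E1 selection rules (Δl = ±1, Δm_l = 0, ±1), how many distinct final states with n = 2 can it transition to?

E1 requires Δl = ±1, so l_f ∈ {1, 3}; with 0 ≤ l_f ≤ n_f−1 = 1, the allowed l_f values are {1}.
For l_f = 1: m_f ∈ {m_i−1, m_i, m_i+1} ∩ [−1, 1] = {1} → 1 state.
Total: 1.

1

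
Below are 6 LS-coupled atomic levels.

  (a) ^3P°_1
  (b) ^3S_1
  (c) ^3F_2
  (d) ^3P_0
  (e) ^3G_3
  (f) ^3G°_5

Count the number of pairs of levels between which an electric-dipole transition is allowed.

2

(a)–(b): allowed.
(a)–(c): forbidden (ΔL).
(a)–(d): allowed.
(a)–(e): forbidden (ΔL, ΔJ).
(a)–(f): forbidden (parity, ΔL, ΔJ).
(b)–(c): forbidden (parity, ΔL).
(b)–(d): forbidden (parity).
(b)–(e): forbidden (parity, ΔL, ΔJ).
(b)–(f): forbidden (ΔL, ΔJ).
(c)–(d): forbidden (parity, ΔL, ΔJ).
(c)–(e): forbidden (parity).
(c)–(f): forbidden (ΔJ).
(d)–(e): forbidden (parity, ΔL, ΔJ).
(d)–(f): forbidden (ΔL, ΔJ).
(e)–(f): forbidden (ΔJ).
Allowed pairs: 2 of 15.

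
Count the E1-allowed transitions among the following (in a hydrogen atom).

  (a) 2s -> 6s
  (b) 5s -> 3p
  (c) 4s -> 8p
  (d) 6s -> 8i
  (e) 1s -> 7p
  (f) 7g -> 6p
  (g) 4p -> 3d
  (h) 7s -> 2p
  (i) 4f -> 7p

(a) forbidden — Δl = +0 (E1 requires Δl = ±1)
(b) allowed
(c) allowed
(d) forbidden — Δl = +6 (E1 requires Δl = ±1)
(e) allowed
(f) forbidden — Δl = -3 (E1 requires Δl = ±1)
(g) allowed
(h) allowed
(i) forbidden — Δl = -2 (E1 requires Δl = ±1)
Total allowed: 5 of 9.

5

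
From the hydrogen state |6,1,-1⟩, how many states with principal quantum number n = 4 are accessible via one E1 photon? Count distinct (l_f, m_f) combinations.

E1 requires Δl = ±1, so l_f ∈ {0, 2}; with 0 ≤ l_f ≤ n_f−1 = 3, the allowed l_f values are {0, 2}.
For l_f = 0: m_f ∈ {m_i−1, m_i, m_i+1} ∩ [−0, 0] = {0} → 1 state.
For l_f = 2: m_f ∈ {m_i−1, m_i, m_i+1} ∩ [−2, 2] = {-2, -1, 0} → 3 states.
Total: 4.

4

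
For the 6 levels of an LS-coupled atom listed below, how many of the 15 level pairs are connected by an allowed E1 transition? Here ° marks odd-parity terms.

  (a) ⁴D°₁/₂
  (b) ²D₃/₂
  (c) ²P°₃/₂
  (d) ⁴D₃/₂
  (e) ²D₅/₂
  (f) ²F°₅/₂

5

(a)–(b): forbidden (ΔS).
(a)–(c): forbidden (parity, ΔS).
(a)–(d): allowed.
(a)–(e): forbidden (ΔS, ΔJ).
(a)–(f): forbidden (parity, ΔS, ΔJ).
(b)–(c): allowed.
(b)–(d): forbidden (parity, ΔS).
(b)–(e): forbidden (parity).
(b)–(f): allowed.
(c)–(d): forbidden (ΔS).
(c)–(e): allowed.
(c)–(f): forbidden (parity, ΔL).
(d)–(e): forbidden (parity, ΔS).
(d)–(f): forbidden (ΔS).
(e)–(f): allowed.
Allowed pairs: 5 of 15.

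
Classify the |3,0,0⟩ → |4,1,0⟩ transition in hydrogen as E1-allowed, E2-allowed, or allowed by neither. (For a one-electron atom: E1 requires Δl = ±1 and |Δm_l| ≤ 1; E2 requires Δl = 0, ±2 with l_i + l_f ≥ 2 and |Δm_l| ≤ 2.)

Δl = 1 − 0 = +1; l_i + l_f = 1.
Δm_l = +0.
E1 (Δl = ±1, |Δm_l| ≤ 1): satisfied.
E2 (Δl = 0,±2, l_i+l_f ≥ 2, |Δm_l| ≤ 2): not satisfied.

E1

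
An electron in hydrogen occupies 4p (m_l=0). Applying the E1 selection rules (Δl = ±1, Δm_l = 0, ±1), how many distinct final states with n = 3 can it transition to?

E1 requires Δl = ±1, so l_f ∈ {0, 2}; with 0 ≤ l_f ≤ n_f−1 = 2, the allowed l_f values are {0, 2}.
For l_f = 0: m_f ∈ {m_i−1, m_i, m_i+1} ∩ [−0, 0] = {0} → 1 state.
For l_f = 2: m_f ∈ {m_i−1, m_i, m_i+1} ∩ [−2, 2] = {-1, 0, 1} → 3 states.
Total: 4.

4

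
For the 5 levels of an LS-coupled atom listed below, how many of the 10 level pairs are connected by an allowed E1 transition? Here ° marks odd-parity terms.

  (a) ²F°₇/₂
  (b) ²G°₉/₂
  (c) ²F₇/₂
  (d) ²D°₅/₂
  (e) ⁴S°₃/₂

(a)–(b): forbidden (parity).
(a)–(c): allowed.
(a)–(d): forbidden (parity).
(a)–(e): forbidden (parity, ΔS, ΔL, ΔJ).
(b)–(c): allowed.
(b)–(d): forbidden (parity, ΔL, ΔJ).
(b)–(e): forbidden (parity, ΔS, ΔL, ΔJ).
(c)–(d): allowed.
(c)–(e): forbidden (ΔS, ΔL, ΔJ).
(d)–(e): forbidden (parity, ΔS, ΔL).
Allowed pairs: 3 of 10.

3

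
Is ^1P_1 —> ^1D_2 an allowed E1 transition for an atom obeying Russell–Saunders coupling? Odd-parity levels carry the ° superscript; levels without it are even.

forbidden

ΔL = 0, ±1 (not L=0↔0): L: 1 → 2, ΔL = +1 — ✓.
ΔJ = 0, ±1 (not J=0↔0): J: 1 → 2, ΔJ = +1 — ✓.
Parity must change: even → even — ✗.
ΔS = 0: S: 0 → 0 — ✓.
Rule(s) violated: parity.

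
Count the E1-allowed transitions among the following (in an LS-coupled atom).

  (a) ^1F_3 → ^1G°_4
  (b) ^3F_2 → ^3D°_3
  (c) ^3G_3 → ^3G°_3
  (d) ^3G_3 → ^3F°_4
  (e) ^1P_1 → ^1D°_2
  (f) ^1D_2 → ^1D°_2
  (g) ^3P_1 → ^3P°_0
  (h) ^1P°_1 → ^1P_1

(a) allowed
(b) allowed
(c) allowed
(d) allowed
(e) allowed
(f) allowed
(g) allowed
(h) allowed
Total allowed: 8 of 8.

8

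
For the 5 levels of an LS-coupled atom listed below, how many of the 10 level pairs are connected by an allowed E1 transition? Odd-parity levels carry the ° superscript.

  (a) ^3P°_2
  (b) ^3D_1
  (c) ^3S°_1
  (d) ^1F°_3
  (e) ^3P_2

(a)–(b): allowed.
(a)–(c): forbidden (parity).
(a)–(d): forbidden (parity, ΔS, ΔL).
(a)–(e): allowed.
(b)–(c): forbidden (ΔL).
(b)–(d): forbidden (ΔS, ΔJ).
(b)–(e): forbidden (parity).
(c)–(d): forbidden (parity, ΔS, ΔL, ΔJ).
(c)–(e): allowed.
(d)–(e): forbidden (ΔS, ΔL).
Allowed pairs: 3 of 10.

3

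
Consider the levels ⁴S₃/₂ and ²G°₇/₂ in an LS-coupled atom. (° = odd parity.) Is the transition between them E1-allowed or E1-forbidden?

Initial level: S=3/2, L=0, J=3/2, parity even. Final level: S=1/2, L=4, J=7/2, parity odd.
Parity must change: even → odd — ok.
ΔS = 0: S: 3/2 → 1/2 — fails.
ΔL = 0, ±1 (not L=0↔0): L: 0 → 4, ΔL = +4 — fails.
ΔJ = 0, ±1 (not J=0↔0): J: 3/2 → 7/2, ΔJ = +2 — fails.
Rule(s) violated: ΔS, ΔL, ΔJ.

forbidden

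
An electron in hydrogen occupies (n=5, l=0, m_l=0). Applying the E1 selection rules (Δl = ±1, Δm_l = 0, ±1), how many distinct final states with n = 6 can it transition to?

3

E1 requires Δl = ±1, so l_f ∈ {-1, 1}; with 0 ≤ l_f ≤ n_f−1 = 5, the allowed l_f values are {1}.
For l_f = 1: m_f ∈ {m_i−1, m_i, m_i+1} ∩ [−1, 1] = {-1, 0, 1} → 3 states.
Total: 3.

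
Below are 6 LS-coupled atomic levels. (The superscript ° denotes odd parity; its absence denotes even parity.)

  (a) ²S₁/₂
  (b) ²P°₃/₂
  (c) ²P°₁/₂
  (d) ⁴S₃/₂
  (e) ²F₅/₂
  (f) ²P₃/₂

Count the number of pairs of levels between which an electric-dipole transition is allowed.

(a)–(b): allowed.
(a)–(c): allowed.
(a)–(d): forbidden (parity, ΔS, ΔL).
(a)–(e): forbidden (parity, ΔL, ΔJ).
(a)–(f): forbidden (parity).
(b)–(c): forbidden (parity).
(b)–(d): forbidden (ΔS).
(b)–(e): forbidden (ΔL).
(b)–(f): allowed.
(c)–(d): forbidden (ΔS).
(c)–(e): forbidden (ΔL, ΔJ).
(c)–(f): allowed.
(d)–(e): forbidden (parity, ΔS, ΔL).
(d)–(f): forbidden (parity, ΔS).
(e)–(f): forbidden (parity, ΔL).
Allowed pairs: 4 of 15.

4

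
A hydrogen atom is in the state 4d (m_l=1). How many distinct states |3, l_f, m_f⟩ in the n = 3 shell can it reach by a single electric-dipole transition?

2

E1 requires Δl = ±1, so l_f ∈ {1, 3}; with 0 ≤ l_f ≤ n_f−1 = 2, the allowed l_f values are {1}.
For l_f = 1: m_f ∈ {m_i−1, m_i, m_i+1} ∩ [−1, 1] = {0, 1} → 2 states.
Total: 2.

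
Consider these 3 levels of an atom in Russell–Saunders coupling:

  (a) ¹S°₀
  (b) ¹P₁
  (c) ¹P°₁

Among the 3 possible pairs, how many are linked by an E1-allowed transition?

2

(a)–(b): allowed.
(a)–(c): forbidden (parity).
(b)–(c): allowed.
Allowed pairs: 2 of 3.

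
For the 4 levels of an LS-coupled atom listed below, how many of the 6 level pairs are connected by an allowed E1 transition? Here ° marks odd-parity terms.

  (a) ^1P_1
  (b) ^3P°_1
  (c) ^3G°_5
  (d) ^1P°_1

1

(a)–(b): forbidden (ΔS).
(a)–(c): forbidden (ΔS, ΔL, ΔJ).
(a)–(d): allowed.
(b)–(c): forbidden (parity, ΔL, ΔJ).
(b)–(d): forbidden (parity, ΔS).
(c)–(d): forbidden (parity, ΔS, ΔL, ΔJ).
Allowed pairs: 1 of 6.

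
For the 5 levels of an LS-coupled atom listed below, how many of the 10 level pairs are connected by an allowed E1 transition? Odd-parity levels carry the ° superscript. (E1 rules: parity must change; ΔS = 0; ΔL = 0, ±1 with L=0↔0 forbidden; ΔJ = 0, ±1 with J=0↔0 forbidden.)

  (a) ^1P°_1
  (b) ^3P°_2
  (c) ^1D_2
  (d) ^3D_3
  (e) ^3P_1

(a)–(b): forbidden (parity, ΔS).
(a)–(c): allowed.
(a)–(d): forbidden (ΔS, ΔJ).
(a)–(e): forbidden (ΔS).
(b)–(c): forbidden (ΔS).
(b)–(d): allowed.
(b)–(e): allowed.
(c)–(d): forbidden (parity, ΔS).
(c)–(e): forbidden (parity, ΔS).
(d)–(e): forbidden (parity, ΔJ).
Allowed pairs: 3 of 10.

3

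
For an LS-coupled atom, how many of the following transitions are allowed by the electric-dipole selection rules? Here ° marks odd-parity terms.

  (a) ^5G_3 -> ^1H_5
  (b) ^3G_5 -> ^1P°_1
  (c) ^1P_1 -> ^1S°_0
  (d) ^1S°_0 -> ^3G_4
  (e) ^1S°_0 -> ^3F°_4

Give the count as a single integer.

(a) forbidden (parity, ΔS, ΔJ fail)
(b) forbidden (ΔS, ΔL, ΔJ fail)
(c) allowed
(d) forbidden (ΔS, ΔL, ΔJ fail)
(e) forbidden (parity, ΔS, ΔL, ΔJ fail)
Total allowed: 1 of 5.

1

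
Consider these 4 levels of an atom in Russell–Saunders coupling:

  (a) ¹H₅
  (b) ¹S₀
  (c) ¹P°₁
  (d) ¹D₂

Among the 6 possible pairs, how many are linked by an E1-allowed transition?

(a)–(b): forbidden (parity, ΔL, ΔJ).
(a)–(c): forbidden (ΔL, ΔJ).
(a)–(d): forbidden (parity, ΔL, ΔJ).
(b)–(c): allowed.
(b)–(d): forbidden (parity, ΔL, ΔJ).
(c)–(d): allowed.
Allowed pairs: 2 of 6.

2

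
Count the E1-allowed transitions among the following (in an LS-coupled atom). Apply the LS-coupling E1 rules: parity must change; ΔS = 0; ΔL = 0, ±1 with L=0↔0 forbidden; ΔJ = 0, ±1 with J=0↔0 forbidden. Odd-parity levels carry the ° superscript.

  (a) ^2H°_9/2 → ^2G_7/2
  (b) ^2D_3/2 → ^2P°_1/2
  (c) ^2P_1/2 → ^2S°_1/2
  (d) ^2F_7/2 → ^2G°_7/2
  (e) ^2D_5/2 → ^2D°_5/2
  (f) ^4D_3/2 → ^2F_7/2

(a) allowed
(b) allowed
(c) allowed
(d) allowed
(e) allowed
(f) forbidden (parity, ΔS, ΔJ fail)
Total allowed: 5 of 6.

5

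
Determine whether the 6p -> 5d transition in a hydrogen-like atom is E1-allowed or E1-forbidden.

allowed

l: 1 → 2 (Δl = +1). Δl = ±1 ✓.
All E1 selection rules are satisfied.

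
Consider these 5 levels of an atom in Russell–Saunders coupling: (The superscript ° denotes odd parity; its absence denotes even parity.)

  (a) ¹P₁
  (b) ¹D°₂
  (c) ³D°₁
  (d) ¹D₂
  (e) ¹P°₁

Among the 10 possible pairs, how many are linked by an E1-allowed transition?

4

(a)–(b): allowed.
(a)–(c): forbidden (ΔS).
(a)–(d): forbidden (parity).
(a)–(e): allowed.
(b)–(c): forbidden (parity, ΔS).
(b)–(d): allowed.
(b)–(e): forbidden (parity).
(c)–(d): forbidden (ΔS).
(c)–(e): forbidden (parity, ΔS).
(d)–(e): allowed.
Allowed pairs: 4 of 10.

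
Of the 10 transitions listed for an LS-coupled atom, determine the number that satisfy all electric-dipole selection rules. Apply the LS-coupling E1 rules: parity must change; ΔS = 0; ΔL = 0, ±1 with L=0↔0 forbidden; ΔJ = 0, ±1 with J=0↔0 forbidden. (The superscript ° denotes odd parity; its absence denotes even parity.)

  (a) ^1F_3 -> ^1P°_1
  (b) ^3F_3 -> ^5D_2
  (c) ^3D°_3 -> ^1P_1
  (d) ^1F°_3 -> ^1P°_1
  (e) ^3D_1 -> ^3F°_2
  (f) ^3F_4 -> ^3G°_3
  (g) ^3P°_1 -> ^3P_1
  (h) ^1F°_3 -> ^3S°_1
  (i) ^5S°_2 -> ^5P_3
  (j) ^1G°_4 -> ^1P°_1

4

(a) forbidden (ΔL, ΔJ fail)
(b) forbidden (parity, ΔS fail)
(c) forbidden (ΔS, ΔJ fail)
(d) forbidden (parity, ΔL, ΔJ fail)
(e) allowed
(f) allowed
(g) allowed
(h) forbidden (parity, ΔS, ΔL, ΔJ fail)
(i) allowed
(j) forbidden (parity, ΔL, ΔJ fail)
Total allowed: 4 of 10.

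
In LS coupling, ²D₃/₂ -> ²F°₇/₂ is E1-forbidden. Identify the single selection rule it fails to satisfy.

the ΔJ = 0, ±1 rule

Initial level: S=1/2, L=2, J=3/2, parity even. Final level: S=1/2, L=3, J=7/2, parity odd.
Parity must change: even → odd — passes.
ΔS = 0: S: 1/2 → 1/2 — passes.
ΔL = 0, ±1 (not L=0↔0): L: 2 → 3, ΔL = +1 — passes.
ΔJ = 0, ±1 (not J=0↔0): J: 3/2 → 7/2, ΔJ = +2 — fails.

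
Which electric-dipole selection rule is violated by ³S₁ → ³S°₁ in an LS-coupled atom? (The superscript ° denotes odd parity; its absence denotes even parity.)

the L=0 ↔ L=0 exclusion

Parity must change: even → odd — satisfied.
ΔS = 0: S: 1 → 1 — satisfied.
ΔL = 0, ±1 (not L=0↔0): L: 0 → 0, ΔL = +0 — violated.
ΔJ = 0, ±1 (not J=0↔0): J: 1 → 1, ΔJ = +0 — satisfied.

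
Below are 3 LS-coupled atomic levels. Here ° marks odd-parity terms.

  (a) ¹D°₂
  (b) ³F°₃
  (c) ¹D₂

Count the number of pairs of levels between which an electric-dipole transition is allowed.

(a)–(b): forbidden (parity, ΔS).
(a)–(c): allowed.
(b)–(c): forbidden (ΔS).
Allowed pairs: 1 of 3.

1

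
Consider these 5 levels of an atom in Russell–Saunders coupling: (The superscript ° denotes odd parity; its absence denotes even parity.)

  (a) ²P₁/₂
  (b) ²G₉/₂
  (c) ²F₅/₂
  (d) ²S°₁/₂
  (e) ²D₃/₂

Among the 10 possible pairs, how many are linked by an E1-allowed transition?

(a)–(b): forbidden (parity, ΔL, ΔJ).
(a)–(c): forbidden (parity, ΔL, ΔJ).
(a)–(d): allowed.
(a)–(e): forbidden (parity).
(b)–(c): forbidden (parity, ΔJ).
(b)–(d): forbidden (ΔL, ΔJ).
(b)–(e): forbidden (parity, ΔL, ΔJ).
(c)–(d): forbidden (ΔL, ΔJ).
(c)–(e): forbidden (parity).
(d)–(e): forbidden (ΔL).
Allowed pairs: 1 of 10.

1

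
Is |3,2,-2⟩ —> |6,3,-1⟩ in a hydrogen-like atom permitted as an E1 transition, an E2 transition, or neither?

Δl = 3 − 2 = +1; l_i + l_f = 5.
Δm_l = +1.
E1 (Δl = ±1, |Δm_l| ≤ 1): satisfied.
E2 (Δl = 0,±2, l_i+l_f ≥ 2, |Δm_l| ≤ 2): not satisfied.

E1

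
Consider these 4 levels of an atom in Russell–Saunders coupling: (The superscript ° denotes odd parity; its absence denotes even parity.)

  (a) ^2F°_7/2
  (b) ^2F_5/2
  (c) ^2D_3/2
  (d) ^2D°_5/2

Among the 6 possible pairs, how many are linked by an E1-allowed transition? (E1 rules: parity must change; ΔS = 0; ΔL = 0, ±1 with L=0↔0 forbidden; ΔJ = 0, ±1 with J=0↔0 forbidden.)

(a)–(b): allowed.
(a)–(c): forbidden (ΔJ).
(a)–(d): forbidden (parity).
(b)–(c): forbidden (parity).
(b)–(d): allowed.
(c)–(d): allowed.
Allowed pairs: 3 of 6.

3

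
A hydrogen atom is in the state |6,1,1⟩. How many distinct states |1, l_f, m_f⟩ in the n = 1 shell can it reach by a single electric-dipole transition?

1

E1 requires Δl = ±1, so l_f ∈ {0, 2}; with 0 ≤ l_f ≤ n_f−1 = 0, the allowed l_f values are {0}.
For l_f = 0: m_f ∈ {m_i−1, m_i, m_i+1} ∩ [−0, 0] = {0} → 1 state.
Total: 1.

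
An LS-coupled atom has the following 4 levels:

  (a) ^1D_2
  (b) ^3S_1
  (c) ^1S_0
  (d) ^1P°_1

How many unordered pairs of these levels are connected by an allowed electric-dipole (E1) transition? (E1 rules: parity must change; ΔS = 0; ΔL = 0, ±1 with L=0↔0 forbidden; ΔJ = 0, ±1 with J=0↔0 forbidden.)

(a)–(b): forbidden (parity, ΔS, ΔL).
(a)–(c): forbidden (parity, ΔL, ΔJ).
(a)–(d): allowed.
(b)–(c): forbidden (parity, ΔS, ΔL).
(b)–(d): forbidden (ΔS).
(c)–(d): allowed.
Allowed pairs: 2 of 6.

2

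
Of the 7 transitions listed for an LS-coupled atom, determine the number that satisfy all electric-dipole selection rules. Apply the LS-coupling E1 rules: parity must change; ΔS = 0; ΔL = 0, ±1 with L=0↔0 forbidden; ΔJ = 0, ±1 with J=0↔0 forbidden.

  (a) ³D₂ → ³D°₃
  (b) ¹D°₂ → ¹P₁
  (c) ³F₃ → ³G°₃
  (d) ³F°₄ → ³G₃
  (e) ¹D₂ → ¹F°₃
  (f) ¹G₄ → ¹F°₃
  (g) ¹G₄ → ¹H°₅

7

(a) allowed
(b) allowed
(c) allowed
(d) allowed
(e) allowed
(f) allowed
(g) allowed
Total allowed: 7 of 7.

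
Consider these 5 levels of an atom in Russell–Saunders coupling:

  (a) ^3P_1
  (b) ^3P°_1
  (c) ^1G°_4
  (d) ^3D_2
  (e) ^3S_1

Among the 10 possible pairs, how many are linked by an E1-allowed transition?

3

(a)–(b): allowed.
(a)–(c): forbidden (ΔS, ΔL, ΔJ).
(a)–(d): forbidden (parity).
(a)–(e): forbidden (parity).
(b)–(c): forbidden (parity, ΔS, ΔL, ΔJ).
(b)–(d): allowed.
(b)–(e): allowed.
(c)–(d): forbidden (ΔS, ΔL, ΔJ).
(c)–(e): forbidden (ΔS, ΔL, ΔJ).
(d)–(e): forbidden (parity, ΔL).
Allowed pairs: 3 of 10.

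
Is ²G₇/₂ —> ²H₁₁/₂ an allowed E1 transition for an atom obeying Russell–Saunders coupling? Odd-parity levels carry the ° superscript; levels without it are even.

forbidden

Parity must change: even → even — fails.
ΔS = 0: S: 1/2 → 1/2 — ok.
ΔL = 0, ±1 (not L=0↔0): L: 4 → 5, ΔL = +1 — ok.
ΔJ = 0, ±1 (not J=0↔0): J: 7/2 → 11/2, ΔJ = +2 — fails.
Rule(s) violated: parity, ΔJ.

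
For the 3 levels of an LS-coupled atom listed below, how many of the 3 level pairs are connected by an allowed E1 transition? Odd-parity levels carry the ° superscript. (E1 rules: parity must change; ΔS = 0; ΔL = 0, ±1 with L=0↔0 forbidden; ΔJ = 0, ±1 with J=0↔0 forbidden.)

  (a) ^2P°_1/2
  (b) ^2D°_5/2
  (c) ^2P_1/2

1

(a)–(b): forbidden (parity, ΔJ).
(a)–(c): allowed.
(b)–(c): forbidden (ΔJ).
Allowed pairs: 1 of 3.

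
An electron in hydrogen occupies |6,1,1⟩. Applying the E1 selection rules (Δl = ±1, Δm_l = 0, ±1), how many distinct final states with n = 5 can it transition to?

E1 requires Δl = ±1, so l_f ∈ {0, 2}; with 0 ≤ l_f ≤ n_f−1 = 4, the allowed l_f values are {0, 2}.
For l_f = 0: m_f ∈ {m_i−1, m_i, m_i+1} ∩ [−0, 0] = {0} → 1 state.
For l_f = 2: m_f ∈ {m_i−1, m_i, m_i+1} ∩ [−2, 2] = {0, 1, 2} → 3 states.
Total: 4.

4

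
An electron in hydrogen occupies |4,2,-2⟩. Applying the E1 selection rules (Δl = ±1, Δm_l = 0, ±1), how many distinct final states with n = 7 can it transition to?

4

E1 requires Δl = ±1, so l_f ∈ {1, 3}; with 0 ≤ l_f ≤ n_f−1 = 6, the allowed l_f values are {1, 3}.
For l_f = 1: m_f ∈ {m_i−1, m_i, m_i+1} ∩ [−1, 1] = {-1} → 1 state.
For l_f = 3: m_f ∈ {m_i−1, m_i, m_i+1} ∩ [−3, 3] = {-3, -2, -1} → 3 states.
Total: 4.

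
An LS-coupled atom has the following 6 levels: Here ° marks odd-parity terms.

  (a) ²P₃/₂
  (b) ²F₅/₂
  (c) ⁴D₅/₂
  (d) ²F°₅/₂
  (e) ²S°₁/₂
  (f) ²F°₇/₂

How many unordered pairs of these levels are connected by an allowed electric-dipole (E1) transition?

(a)–(b): forbidden (parity, ΔL).
(a)–(c): forbidden (parity, ΔS).
(a)–(d): forbidden (ΔL).
(a)–(e): allowed.
(a)–(f): forbidden (ΔL, ΔJ).
(b)–(c): forbidden (parity, ΔS).
(b)–(d): allowed.
(b)–(e): forbidden (ΔL, ΔJ).
(b)–(f): allowed.
(c)–(d): forbidden (ΔS).
(c)–(e): forbidden (ΔS, ΔL, ΔJ).
(c)–(f): forbidden (ΔS).
(d)–(e): forbidden (parity, ΔL, ΔJ).
(d)–(f): forbidden (parity).
(e)–(f): forbidden (parity, ΔL, ΔJ).
Allowed pairs: 3 of 15.

3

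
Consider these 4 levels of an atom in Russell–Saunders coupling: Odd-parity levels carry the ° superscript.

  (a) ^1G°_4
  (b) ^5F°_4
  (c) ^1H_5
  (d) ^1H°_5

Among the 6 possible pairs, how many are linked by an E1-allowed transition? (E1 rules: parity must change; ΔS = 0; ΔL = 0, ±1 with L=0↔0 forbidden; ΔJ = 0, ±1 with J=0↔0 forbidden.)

(a)–(b): forbidden (parity, ΔS).
(a)–(c): allowed.
(a)–(d): forbidden (parity).
(b)–(c): forbidden (ΔS, ΔL).
(b)–(d): forbidden (parity, ΔS, ΔL).
(c)–(d): allowed.
Allowed pairs: 2 of 6.

2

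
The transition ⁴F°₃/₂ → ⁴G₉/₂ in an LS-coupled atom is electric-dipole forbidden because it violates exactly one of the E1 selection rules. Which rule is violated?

ΔJ = 0, ±1 (not J=0↔0): J: 3/2 → 9/2, ΔJ = +3 — ✗.
Parity must change: odd → even — ✓.
ΔS = 0: S: 3/2 → 3/2 — ✓.
ΔL = 0, ±1 (not L=0↔0): L: 3 → 4, ΔL = +1 — ✓.

the ΔJ = 0, ±1 rule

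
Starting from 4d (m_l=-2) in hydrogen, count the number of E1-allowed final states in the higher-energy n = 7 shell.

E1 requires Δl = ±1, so l_f ∈ {1, 3}; with 0 ≤ l_f ≤ n_f−1 = 6, the allowed l_f values are {1, 3}.
For l_f = 1: m_f ∈ {m_i−1, m_i, m_i+1} ∩ [−1, 1] = {-1} → 1 state.
For l_f = 3: m_f ∈ {m_i−1, m_i, m_i+1} ∩ [−3, 3] = {-3, -2, -1} → 3 states.
Total: 4.

4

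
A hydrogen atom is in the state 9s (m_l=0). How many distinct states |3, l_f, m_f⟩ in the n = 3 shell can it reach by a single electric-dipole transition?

E1 requires Δl = ±1, so l_f ∈ {-1, 1}; with 0 ≤ l_f ≤ n_f−1 = 2, the allowed l_f values are {1}.
For l_f = 1: m_f ∈ {m_i−1, m_i, m_i+1} ∩ [−1, 1] = {-1, 0, 1} → 3 states.
Total: 3.

3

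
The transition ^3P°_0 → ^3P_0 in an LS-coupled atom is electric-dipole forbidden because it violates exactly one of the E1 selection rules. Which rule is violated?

the J=0 ↔ J=0 exclusion

Reading off the term symbols: S 1→1, L 1→1, J 0→0, parity odd→even.
Parity must change: odd → even — ✓.
ΔS = 0: S: 1 → 1 — ✓.
ΔL = 0, ±1 (not L=0↔0): L: 1 → 1, ΔL = +0 — ✓.
ΔJ = 0, ±1 (not J=0↔0): J: 0 → 0, ΔJ = +0 — ✗.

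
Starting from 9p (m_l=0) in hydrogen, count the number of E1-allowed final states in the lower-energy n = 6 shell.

E1 requires Δl = ±1, so l_f ∈ {0, 2}; with 0 ≤ l_f ≤ n_f−1 = 5, the allowed l_f values are {0, 2}.
For l_f = 0: m_f ∈ {m_i−1, m_i, m_i+1} ∩ [−0, 0] = {0} → 1 state.
For l_f = 2: m_f ∈ {m_i−1, m_i, m_i+1} ∩ [−2, 2] = {-1, 0, 1} → 3 states.
Total: 4.

4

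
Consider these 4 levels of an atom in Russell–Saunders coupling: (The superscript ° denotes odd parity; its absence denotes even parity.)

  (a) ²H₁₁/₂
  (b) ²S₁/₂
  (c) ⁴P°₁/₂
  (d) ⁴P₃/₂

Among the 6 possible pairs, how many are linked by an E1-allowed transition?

1

(a)–(b): forbidden (parity, ΔL, ΔJ).
(a)–(c): forbidden (ΔS, ΔL, ΔJ).
(a)–(d): forbidden (parity, ΔS, ΔL, ΔJ).
(b)–(c): forbidden (ΔS).
(b)–(d): forbidden (parity, ΔS).
(c)–(d): allowed.
Allowed pairs: 1 of 6.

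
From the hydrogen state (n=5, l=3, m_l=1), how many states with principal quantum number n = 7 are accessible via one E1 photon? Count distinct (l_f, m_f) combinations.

6

E1 requires Δl = ±1, so l_f ∈ {2, 4}; with 0 ≤ l_f ≤ n_f−1 = 6, the allowed l_f values are {2, 4}.
For l_f = 2: m_f ∈ {m_i−1, m_i, m_i+1} ∩ [−2, 2] = {0, 1, 2} → 3 states.
For l_f = 4: m_f ∈ {m_i−1, m_i, m_i+1} ∩ [−4, 4] = {0, 1, 2} → 3 states.
Total: 6.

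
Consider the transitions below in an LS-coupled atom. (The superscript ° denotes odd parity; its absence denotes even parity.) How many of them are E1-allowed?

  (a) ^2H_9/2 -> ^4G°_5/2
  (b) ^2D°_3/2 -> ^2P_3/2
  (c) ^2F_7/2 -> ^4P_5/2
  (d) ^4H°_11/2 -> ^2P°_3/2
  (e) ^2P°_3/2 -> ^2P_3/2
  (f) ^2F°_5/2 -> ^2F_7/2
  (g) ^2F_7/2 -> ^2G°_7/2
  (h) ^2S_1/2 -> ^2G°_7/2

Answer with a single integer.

4

(a) forbidden (ΔS, ΔJ fail)
(b) allowed
(c) forbidden (parity, ΔS, ΔL fail)
(d) forbidden (parity, ΔS, ΔL, ΔJ fail)
(e) allowed
(f) allowed
(g) allowed
(h) forbidden (ΔL, ΔJ fail)
Total allowed: 4 of 8.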